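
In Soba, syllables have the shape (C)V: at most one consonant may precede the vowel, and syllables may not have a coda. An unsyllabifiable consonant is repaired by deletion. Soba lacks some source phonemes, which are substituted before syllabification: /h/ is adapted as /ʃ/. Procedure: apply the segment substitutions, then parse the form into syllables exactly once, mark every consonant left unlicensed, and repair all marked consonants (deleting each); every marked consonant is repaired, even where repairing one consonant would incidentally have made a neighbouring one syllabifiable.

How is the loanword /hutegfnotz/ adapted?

Substitution: /h/ → /ʃ/, giving /ʃutegfnotz/.
Under (C)V, the unsyllabifiable consonants are /g/, /f/, /t/, /z/ (no codas are permitted; onsets are limited to one consonant).
Deleting the stranded consonants removes /g/, /f/, /t/, /z/.

ʃuteno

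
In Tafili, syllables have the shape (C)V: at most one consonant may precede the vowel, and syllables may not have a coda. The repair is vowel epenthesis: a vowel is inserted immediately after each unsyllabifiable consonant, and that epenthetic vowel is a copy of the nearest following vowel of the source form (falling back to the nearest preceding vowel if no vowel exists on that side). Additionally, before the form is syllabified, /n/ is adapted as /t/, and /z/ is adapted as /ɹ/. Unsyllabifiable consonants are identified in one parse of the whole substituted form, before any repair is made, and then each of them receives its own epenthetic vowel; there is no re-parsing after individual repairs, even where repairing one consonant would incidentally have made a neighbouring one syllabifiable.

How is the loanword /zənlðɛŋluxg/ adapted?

Substitution: /z/ → /ɹ/, /n/ → /t/, giving /ɹətlðɛŋluxg/.
Syllabifying with onset maximization leaves /t/, /l/, /ŋ/, /x/, /g/ stranded (no codas are permitted; onsets are limited to one consonant).
Each unlicensed consonant becomes the onset of a new syllable: /t/ → /tɛ/, /l/ → /lɛ/, /ŋ/ → /ŋu/, /x/ → /xu/, /g/ → /gu/.

ɹətɛlɛðɛŋuluxugu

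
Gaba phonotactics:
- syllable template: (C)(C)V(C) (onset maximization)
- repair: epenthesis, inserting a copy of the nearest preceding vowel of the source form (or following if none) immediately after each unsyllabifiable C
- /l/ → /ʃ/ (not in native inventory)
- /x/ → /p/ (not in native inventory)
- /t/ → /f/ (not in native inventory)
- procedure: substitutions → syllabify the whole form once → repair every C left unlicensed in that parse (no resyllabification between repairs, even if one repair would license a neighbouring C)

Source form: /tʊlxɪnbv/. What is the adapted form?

fʊʃpɪnbɪvɪ

Substitution: /t/ → /f/, /l/ → /ʃ/, /x/ → /p/, giving /fʊʃpɪnbv/.
Under (C)(C)V(C), the unsyllabifiable consonants are /b/, /v/ (at most one coda consonant is licensed; onsets may contain at most 2 consonants).
Epenthesis after each stranded consonant: /b/ → /bɪ/, /v/ → /vɪ/.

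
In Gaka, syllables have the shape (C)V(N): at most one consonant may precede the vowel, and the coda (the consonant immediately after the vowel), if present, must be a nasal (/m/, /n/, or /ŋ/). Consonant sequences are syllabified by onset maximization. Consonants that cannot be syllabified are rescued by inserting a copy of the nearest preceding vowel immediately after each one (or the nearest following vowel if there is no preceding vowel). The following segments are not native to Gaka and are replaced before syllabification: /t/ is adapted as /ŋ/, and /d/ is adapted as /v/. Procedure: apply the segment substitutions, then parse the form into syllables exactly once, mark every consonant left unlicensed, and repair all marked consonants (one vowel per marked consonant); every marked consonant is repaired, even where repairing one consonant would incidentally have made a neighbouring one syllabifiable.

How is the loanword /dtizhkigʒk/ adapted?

Substitution: /d/ → /v/, /t/ → /ŋ/, giving /vŋizhkigʒk/.
The consonants /v/, /z/, /h/, /g/, /ʒ/, /k/ cannot be parsed into a legal (C)V(N) syllable (only a nasal (/m/, /n/, or /ŋ/) is licensed in coda position; onsets are limited to one consonant).
Epenthesis after each stranded consonant: /v/ → /vi/, /z/ → /zi/, /h/ → /hi/, /g/ → /gi/, /ʒ/ → /ʒi/, /k/ → /ki/.

viŋizihikigiʒiki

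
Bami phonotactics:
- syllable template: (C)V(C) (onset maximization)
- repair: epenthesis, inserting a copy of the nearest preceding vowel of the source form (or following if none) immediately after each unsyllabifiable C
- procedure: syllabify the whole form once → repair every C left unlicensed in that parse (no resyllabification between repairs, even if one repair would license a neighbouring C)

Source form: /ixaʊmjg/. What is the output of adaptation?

ixaʊmjʊgʊ

Syllabifying with onset maximization leaves /j/, /g/ stranded (at most one coda consonant is licensed; onsets are limited to one consonant).
Each unlicensed consonant becomes the onset of a new syllable: /j/ → /jʊ/, /g/ → /gʊ/.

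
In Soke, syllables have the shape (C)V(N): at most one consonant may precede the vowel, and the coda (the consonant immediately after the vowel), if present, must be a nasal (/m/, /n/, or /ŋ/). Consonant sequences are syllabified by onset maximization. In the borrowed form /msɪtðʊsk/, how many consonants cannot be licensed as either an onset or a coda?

4

The consonants /m/, /t/, /s/, /k/ cannot be parsed into a legal (C)V(N) syllable (only a nasal (/m/, /n/, or /ŋ/) is licensed in coda position; onsets are limited to one consonant).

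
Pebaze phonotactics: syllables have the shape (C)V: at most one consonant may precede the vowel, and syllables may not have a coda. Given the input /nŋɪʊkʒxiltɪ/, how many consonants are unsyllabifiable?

The consonants /n/, /k/, /ʒ/, /l/ cannot be parsed into a legal (C)V syllable (no codas are permitted; onsets are limited to one consonant).

4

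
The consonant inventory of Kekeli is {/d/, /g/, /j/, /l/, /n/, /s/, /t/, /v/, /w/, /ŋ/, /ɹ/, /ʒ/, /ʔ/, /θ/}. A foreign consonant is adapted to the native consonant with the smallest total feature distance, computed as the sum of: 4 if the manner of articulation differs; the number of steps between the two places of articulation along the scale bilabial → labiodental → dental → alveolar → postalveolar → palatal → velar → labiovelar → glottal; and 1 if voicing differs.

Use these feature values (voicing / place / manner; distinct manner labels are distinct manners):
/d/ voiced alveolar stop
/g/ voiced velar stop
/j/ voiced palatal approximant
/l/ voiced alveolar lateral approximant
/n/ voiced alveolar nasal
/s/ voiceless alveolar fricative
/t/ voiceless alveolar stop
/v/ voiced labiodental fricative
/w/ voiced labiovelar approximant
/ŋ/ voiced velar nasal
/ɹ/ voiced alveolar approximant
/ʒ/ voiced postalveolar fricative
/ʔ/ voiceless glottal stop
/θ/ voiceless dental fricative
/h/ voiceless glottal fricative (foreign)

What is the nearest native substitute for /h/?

/ʔ/ is closest: manner differs (fricative→stop, +4), place distance 0 (glottal→glottal), same voicing; total 4. Next closest is /s/ at distance 5.

ʔ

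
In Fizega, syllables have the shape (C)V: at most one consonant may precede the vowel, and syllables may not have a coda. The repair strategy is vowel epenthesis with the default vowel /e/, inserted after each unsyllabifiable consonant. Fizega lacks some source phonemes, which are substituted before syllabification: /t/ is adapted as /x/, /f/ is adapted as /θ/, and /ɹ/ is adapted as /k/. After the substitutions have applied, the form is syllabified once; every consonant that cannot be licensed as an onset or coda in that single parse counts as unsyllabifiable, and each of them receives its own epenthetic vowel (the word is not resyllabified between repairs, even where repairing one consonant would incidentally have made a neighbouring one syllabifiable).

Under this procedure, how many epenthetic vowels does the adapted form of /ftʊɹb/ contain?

3

After substitution the input is /θxʊkb/.
The unsyllabifiable consonants are /θ/, /k/, /b/; each receives one epenthetic vowel.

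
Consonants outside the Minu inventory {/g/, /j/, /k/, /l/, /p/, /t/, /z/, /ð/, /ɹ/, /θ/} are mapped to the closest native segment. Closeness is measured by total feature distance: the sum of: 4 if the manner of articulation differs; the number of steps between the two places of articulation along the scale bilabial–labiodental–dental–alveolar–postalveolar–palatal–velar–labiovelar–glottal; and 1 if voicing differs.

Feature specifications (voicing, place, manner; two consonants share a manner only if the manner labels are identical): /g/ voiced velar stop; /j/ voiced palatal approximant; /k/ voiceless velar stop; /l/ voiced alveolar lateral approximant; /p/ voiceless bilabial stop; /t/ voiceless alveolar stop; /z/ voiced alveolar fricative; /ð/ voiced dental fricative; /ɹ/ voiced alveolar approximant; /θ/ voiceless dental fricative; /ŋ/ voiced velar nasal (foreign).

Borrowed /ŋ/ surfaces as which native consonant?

g

/g/ is closest: manner differs (nasal→stop, +4), place distance 0 (velar→velar), same voicing; total 4. Next closest is /j/ at distance 5.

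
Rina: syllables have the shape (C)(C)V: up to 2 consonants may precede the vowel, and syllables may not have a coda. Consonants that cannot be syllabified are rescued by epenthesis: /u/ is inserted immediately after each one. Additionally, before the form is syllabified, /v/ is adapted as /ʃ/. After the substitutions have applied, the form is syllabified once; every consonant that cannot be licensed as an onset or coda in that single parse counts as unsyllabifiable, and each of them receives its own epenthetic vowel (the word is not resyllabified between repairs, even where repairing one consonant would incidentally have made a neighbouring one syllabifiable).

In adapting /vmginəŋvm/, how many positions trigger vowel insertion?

4

After substitution the input is /ʃmginəŋʃm/.
The unsyllabifiable consonants are /ʃ/, /ŋ/, /ʃ/, /m/; each receives one epenthetic vowel.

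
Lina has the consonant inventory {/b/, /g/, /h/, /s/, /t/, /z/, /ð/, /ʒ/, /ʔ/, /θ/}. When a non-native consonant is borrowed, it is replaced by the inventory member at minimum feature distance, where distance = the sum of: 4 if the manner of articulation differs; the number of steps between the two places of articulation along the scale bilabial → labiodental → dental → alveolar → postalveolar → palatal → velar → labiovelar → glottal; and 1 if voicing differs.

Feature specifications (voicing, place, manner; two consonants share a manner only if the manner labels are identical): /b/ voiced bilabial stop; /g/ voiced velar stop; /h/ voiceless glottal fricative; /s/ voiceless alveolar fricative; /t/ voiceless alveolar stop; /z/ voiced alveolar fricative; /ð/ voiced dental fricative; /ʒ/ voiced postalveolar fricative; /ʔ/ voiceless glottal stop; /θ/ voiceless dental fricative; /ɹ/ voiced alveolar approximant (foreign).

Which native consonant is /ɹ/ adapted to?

/z/ is closest: manner differs (approximant→fricative, +4), place distance 0 (alveolar→alveolar), same voicing; total 4. Next closest is /s/ at distance 5.

z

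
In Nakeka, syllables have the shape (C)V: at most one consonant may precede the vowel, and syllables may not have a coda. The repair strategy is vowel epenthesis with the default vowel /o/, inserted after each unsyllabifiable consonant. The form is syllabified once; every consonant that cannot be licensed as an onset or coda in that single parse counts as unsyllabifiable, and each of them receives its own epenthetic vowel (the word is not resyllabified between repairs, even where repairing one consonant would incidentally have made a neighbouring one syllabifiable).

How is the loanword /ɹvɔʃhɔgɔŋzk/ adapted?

Under (C)V, the unsyllabifiable consonants are /ɹ/, /ʃ/, /ŋ/, /z/, /k/ (no codas are permitted; onsets are limited to one consonant).
Each unlicensed consonant becomes the onset of a new syllable: /ɹ/ → /ɹo/, /ʃ/ → /ʃo/, /ŋ/ → /ŋo/, /z/ → /zo/, /k/ → /ko/.

ɹovɔʃohɔgɔŋozoko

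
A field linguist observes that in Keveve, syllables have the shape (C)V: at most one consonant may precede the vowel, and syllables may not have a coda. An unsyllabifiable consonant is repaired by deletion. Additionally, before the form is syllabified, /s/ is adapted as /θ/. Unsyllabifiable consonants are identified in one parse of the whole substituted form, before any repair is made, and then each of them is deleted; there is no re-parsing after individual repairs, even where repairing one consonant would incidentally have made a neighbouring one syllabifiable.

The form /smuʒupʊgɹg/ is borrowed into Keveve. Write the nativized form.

muʒupʊ

Substitution: /s/ → /θ/, giving /θmuʒupʊgɹg/.
The consonants /θ/, /g/, /ɹ/, /g/ cannot be parsed into a legal (C)V syllable (no codas are permitted; onsets are limited to one consonant).
Deletion applies to /θ/, /g/, /ɹ/, /g/.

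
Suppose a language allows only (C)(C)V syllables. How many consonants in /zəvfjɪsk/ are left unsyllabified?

The consonants /v/, /s/, /k/ cannot be parsed into a legal (C)(C)V syllable (no codas are permitted; onsets may contain at most 2 consonants).

3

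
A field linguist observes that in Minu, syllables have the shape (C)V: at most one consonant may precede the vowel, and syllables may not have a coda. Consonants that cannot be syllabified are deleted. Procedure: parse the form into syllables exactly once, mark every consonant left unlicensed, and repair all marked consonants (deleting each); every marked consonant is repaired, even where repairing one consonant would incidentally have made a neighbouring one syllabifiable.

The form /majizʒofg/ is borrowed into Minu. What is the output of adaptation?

majiʒo

Under (C)V, the unsyllabifiable consonants are /z/, /f/, /g/ (no codas are permitted; onsets are limited to one consonant).
Deletion applies to /z/, /f/, /g/.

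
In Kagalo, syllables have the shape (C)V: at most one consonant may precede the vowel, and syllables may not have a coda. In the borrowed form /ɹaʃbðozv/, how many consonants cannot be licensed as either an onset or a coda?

4

Under (C)V, the unsyllabifiable consonants are /ʃ/, /b/, /z/, /v/ (no codas are permitted; onsets are limited to one consonant).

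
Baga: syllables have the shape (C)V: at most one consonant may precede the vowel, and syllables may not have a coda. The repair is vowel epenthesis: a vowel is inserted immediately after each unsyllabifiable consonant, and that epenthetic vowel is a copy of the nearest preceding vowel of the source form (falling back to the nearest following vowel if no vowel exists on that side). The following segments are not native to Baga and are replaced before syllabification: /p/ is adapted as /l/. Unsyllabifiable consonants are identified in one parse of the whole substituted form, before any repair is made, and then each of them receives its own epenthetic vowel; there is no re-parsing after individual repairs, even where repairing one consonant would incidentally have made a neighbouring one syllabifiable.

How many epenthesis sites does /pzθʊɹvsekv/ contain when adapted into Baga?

After substitution the input is /lzθʊɹvsekv/.
The unsyllabifiable consonants are /l/, /z/, /ɹ/, /v/, /k/, /v/; each receives one epenthetic vowel.

6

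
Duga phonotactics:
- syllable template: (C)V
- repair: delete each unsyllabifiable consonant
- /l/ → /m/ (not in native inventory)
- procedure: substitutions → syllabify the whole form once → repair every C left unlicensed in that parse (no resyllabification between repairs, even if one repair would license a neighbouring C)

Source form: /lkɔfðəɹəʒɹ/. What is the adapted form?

Substitution: /l/ → /m/, giving /mkɔfðəɹəʒɹ/.
Under (C)V, the unsyllabifiable consonants are /m/, /f/, /ʒ/, /ɹ/ (no codas are permitted; onsets are limited to one consonant).
Deleting the stranded consonants removes /m/, /f/, /ʒ/, /ɹ/.

kɔðəɹə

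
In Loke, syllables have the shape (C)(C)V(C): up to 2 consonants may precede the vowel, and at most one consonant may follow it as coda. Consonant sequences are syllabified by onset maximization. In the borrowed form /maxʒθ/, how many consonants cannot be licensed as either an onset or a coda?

The consonants /ʒ/, /θ/ cannot be parsed into a legal (C)(C)V(C) syllable (at most one coda consonant is licensed; onsets may contain at most 2 consonants).

2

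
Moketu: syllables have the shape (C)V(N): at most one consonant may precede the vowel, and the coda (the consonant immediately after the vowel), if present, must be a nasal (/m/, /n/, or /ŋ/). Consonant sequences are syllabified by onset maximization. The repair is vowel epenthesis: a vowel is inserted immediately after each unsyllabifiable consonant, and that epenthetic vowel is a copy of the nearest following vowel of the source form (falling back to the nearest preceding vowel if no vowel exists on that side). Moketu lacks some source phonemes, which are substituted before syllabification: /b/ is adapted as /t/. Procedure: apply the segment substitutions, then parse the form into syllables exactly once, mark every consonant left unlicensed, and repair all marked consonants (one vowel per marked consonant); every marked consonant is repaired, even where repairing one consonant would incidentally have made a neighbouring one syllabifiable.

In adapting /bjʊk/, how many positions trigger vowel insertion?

After substitution the input is /tjʊk/.
The unsyllabifiable consonants are /t/, /k/; each receives one epenthetic vowel.

2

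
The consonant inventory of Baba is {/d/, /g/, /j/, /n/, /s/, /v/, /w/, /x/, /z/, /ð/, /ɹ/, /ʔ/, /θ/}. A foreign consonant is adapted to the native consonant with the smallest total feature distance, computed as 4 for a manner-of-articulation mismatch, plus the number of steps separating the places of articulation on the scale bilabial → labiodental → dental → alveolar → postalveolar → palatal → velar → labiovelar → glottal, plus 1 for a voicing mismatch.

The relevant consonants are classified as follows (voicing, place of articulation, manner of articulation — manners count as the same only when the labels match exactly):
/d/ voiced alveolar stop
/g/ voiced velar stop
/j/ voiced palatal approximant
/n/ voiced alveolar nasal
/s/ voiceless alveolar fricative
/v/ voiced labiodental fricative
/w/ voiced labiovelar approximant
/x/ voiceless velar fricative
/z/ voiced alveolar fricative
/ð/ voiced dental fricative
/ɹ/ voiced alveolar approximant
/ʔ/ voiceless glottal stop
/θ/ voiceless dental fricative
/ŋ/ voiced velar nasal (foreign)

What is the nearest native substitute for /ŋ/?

/n/ is closest: same manner (nasal), place distance 3 (velar→alveolar), same voicing; total 3. Next closest is /g/ at distance 4.

n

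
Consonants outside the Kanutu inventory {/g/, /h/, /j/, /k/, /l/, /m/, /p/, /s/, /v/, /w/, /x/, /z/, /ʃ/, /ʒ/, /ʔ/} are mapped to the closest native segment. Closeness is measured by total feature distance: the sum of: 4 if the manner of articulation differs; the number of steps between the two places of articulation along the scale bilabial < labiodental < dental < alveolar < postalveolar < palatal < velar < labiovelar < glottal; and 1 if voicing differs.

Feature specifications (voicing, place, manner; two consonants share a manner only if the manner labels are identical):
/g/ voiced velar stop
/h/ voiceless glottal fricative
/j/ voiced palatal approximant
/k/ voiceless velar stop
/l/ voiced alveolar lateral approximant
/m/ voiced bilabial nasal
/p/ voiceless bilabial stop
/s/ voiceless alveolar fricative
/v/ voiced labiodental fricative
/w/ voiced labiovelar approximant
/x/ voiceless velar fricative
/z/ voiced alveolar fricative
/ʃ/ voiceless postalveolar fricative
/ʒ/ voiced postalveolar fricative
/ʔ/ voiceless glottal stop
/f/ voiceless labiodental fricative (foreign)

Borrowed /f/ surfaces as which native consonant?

/v/ is closest: same manner (fricative), place distance 0 (labiodental→labiodental), voicing differs (+1); total 1. Next closest is /s/ at distance 2.

v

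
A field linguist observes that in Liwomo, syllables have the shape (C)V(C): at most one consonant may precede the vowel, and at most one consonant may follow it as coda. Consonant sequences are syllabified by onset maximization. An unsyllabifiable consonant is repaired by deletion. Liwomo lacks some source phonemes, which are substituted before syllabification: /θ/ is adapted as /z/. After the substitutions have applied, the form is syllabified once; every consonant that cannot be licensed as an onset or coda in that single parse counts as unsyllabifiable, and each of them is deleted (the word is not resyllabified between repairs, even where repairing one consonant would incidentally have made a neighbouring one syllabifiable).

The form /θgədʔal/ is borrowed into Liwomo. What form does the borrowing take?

Substitution: /θ/ → /z/, giving /zgədʔal/.
Under (C)V(C), the unsyllabifiable consonants are /z/ (at most one coda consonant is licensed; onsets are limited to one consonant).
Deletion applies to /z/.

gədʔal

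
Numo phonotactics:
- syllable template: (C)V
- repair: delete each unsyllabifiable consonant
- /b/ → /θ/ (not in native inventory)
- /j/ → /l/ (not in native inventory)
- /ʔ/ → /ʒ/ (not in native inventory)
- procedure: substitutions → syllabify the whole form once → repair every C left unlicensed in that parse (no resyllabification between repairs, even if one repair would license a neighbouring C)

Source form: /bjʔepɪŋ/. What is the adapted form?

ʒepɪ

Substitution: /b/ → /θ/, /j/ → /l/, /ʔ/ → /ʒ/, giving /θlʒepɪŋ/.
Under (C)V, the unsyllabifiable consonants are /θ/, /l/, /ŋ/ (no codas are permitted; onsets are limited to one consonant).
Deleting the stranded consonants removes /θ/, /l/, /ŋ/.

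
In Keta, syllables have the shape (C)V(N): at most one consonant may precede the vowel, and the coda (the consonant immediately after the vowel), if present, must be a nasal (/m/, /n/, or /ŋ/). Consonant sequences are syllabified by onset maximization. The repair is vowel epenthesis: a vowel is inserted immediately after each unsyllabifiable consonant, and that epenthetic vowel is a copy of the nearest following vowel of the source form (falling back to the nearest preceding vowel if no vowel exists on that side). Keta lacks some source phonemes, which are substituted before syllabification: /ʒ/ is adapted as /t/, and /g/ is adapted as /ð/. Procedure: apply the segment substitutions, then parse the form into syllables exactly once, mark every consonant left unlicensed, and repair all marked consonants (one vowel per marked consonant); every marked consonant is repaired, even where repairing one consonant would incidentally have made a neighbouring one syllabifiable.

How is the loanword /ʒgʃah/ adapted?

Substitution: /ʒ/ → /t/, /g/ → /ð/, giving /tðʃah/.
Syllabifying with onset maximization leaves /t/, /ð/, /h/ stranded (only a nasal (/m/, /n/, or /ŋ/) is licensed in coda position; onsets are limited to one consonant).
Epenthesis after each stranded consonant: /t/ → /ta/, /ð/ → /ða/, /h/ → /ha/.

taðaʃaha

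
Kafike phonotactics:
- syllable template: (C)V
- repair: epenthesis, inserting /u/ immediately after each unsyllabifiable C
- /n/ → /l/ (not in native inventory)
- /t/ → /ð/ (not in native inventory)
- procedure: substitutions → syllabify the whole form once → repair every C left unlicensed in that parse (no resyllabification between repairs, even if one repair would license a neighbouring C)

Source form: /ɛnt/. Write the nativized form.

ɛluðu

Substitution: /n/ → /l/, /t/ → /ð/, giving /ɛlð/.
Under (C)V, the unsyllabifiable consonants are /l/, /ð/ (no codas are permitted; onsets are limited to one consonant).
Epenthesis after each stranded consonant: /l/ → /lu/, /ð/ → /ðu/.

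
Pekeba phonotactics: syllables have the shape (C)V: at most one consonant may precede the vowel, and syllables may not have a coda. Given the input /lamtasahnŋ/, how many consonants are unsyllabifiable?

Under (C)V, the unsyllabifiable consonants are /m/, /h/, /n/, /ŋ/ (no codas are permitted; onsets are limited to one consonant).

4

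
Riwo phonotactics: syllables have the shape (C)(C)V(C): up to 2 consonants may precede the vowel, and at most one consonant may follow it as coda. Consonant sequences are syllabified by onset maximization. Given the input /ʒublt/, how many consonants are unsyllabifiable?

2

Under (C)(C)V(C), the unsyllabifiable consonants are /l/, /t/ (at most one coda consonant is licensed; onsets may contain at most 2 consonants).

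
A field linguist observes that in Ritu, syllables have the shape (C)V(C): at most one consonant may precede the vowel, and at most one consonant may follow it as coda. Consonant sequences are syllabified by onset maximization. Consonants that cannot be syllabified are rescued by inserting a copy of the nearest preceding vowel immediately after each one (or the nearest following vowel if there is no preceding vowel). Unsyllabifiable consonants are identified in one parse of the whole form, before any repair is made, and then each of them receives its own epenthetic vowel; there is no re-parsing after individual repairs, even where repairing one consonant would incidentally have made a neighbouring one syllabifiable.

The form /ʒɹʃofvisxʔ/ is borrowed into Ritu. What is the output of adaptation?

ʒoɹoʃofvisxiʔi

The consonants /ʒ/, /ɹ/, /x/, /ʔ/ cannot be parsed into a legal (C)V(C) syllable (at most one coda consonant is licensed; onsets are limited to one consonant).
Inserting the epenthetic vowel yields /ʒ/ → /ʒo/, /ɹ/ → /ɹo/, /x/ → /xi/, /ʔ/ → /ʔi/.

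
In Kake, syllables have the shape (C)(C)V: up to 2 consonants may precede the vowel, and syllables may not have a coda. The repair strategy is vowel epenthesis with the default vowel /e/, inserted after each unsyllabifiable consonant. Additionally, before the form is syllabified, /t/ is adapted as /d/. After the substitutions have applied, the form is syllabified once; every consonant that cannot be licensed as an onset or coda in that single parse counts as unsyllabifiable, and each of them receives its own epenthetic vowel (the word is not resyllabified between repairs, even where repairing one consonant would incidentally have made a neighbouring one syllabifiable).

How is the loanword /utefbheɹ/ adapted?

udefebheɹe

Substitution: /t/ → /d/, giving /udefbheɹ/.
The consonants /f/, /ɹ/ cannot be parsed into a legal (C)(C)V syllable (no codas are permitted; onsets may contain at most 2 consonants).
Inserting the epenthetic vowel yields /f/ → /fe/, /ɹ/ → /ɹe/.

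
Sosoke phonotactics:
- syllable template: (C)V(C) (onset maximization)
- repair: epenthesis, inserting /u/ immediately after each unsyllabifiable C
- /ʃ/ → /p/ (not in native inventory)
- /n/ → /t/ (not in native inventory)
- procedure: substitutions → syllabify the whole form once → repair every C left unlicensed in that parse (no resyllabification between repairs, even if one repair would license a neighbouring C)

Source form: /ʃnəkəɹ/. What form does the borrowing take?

putəkəɹ

Substitution: /ʃ/ → /p/, /n/ → /t/, giving /ptəkəɹ/.
Syllabifying with onset maximization leaves /p/ stranded (at most one coda consonant is licensed; onsets are limited to one consonant).
Each unlicensed consonant becomes the onset of a new syllable: /p/ → /pu/.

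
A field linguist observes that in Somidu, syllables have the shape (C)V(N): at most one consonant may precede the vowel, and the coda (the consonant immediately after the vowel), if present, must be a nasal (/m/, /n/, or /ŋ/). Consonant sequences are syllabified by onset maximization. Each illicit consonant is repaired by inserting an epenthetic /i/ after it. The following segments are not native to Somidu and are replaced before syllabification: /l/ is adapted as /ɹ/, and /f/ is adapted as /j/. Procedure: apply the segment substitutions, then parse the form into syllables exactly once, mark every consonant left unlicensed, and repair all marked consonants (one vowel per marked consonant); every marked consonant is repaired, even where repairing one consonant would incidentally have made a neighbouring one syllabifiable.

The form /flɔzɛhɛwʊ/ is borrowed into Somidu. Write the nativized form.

Substitution: /f/ → /j/, /l/ → /ɹ/, giving /jɹɔzɛhɛwʊ/.
The consonants /j/ cannot be parsed into a legal (C)V(N) syllable (only a nasal (/m/, /n/, or /ŋ/) is licensed in coda position; onsets are limited to one consonant).
Epenthesis after each stranded consonant: /j/ → /ji/.

jiɹɔzɛhɛwʊ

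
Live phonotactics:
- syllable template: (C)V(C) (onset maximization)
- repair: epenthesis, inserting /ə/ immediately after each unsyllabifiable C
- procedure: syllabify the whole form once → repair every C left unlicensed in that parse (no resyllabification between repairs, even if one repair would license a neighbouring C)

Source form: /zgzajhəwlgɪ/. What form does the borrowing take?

Under (C)V(C), the unsyllabifiable consonants are /z/, /g/, /l/ (at most one coda consonant is licensed; onsets are limited to one consonant).
Inserting the epenthetic vowel yields /z/ → /zə/, /g/ → /gə/, /l/ → /lə/.

zəgəzajhəwləgɪ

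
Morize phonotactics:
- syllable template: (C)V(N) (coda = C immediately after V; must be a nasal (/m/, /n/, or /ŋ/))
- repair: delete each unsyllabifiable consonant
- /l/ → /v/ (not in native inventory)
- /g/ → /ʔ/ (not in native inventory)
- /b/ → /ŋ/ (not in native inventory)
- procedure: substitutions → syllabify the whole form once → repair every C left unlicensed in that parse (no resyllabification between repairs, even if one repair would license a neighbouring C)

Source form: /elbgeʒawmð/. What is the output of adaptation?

Substitution: /l/ → /v/, /b/ → /ŋ/, /g/ → /ʔ/, giving /evŋʔeʒawmð/.
The consonants /v/, /ŋ/, /w/, /m/, /ð/ cannot be parsed into a legal (C)V(N) syllable (only a nasal (/m/, /n/, or /ŋ/) is licensed in coda position; onsets are limited to one consonant).
Deleting the stranded consonants removes /v/, /ŋ/, /w/, /m/, /ð/.

eʔeʒa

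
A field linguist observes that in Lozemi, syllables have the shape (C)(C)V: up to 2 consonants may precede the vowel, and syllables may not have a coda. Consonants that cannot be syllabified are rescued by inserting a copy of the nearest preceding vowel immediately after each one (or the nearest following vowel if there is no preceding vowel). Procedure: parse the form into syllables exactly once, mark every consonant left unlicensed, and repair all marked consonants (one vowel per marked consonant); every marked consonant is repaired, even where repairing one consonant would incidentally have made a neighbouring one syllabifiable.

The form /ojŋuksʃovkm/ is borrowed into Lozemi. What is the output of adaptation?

ojŋukusʃovokomo

Under (C)(C)V, the unsyllabifiable consonants are /k/, /v/, /k/, /m/ (no codas are permitted; onsets may contain at most 2 consonants).
Each unlicensed consonant becomes the onset of a new syllable: /k/ → /ku/, /v/ → /vo/, /k/ → /ko/, /m/ → /mo/.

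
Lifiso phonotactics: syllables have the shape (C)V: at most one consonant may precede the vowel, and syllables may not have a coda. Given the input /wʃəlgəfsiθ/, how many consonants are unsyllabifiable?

Under (C)V, the unsyllabifiable consonants are /w/, /l/, /f/, /θ/ (no codas are permitted; onsets are limited to one consonant).

4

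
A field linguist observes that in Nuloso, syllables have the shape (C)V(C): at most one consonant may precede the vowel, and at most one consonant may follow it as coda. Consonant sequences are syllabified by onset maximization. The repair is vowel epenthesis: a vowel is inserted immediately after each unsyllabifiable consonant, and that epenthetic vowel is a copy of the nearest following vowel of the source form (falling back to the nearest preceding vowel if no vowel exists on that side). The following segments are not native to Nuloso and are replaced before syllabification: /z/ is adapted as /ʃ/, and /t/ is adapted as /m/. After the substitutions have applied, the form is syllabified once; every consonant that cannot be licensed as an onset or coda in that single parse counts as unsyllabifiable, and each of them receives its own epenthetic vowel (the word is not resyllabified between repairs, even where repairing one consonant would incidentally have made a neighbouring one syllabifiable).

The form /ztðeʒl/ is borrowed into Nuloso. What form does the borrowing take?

Substitution: /z/ → /ʃ/, /t/ → /m/, giving /ʃmðeʒl/.
The consonants /ʃ/, /m/, /l/ cannot be parsed into a legal (C)V(C) syllable (at most one coda consonant is licensed; onsets are limited to one consonant).
Epenthesis after each stranded consonant: /ʃ/ → /ʃe/, /m/ → /me/, /l/ → /le/.

ʃemeðeʒle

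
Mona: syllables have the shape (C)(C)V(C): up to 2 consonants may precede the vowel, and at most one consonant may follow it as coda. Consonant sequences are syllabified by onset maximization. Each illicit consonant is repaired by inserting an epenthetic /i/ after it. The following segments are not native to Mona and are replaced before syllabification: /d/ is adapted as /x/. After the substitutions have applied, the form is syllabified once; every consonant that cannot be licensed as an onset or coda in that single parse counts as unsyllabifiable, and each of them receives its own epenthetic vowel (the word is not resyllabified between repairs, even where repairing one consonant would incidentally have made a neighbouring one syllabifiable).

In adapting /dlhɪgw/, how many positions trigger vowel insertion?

After substitution the input is /xlhɪgw/.
The unsyllabifiable consonants are /x/, /w/; each receives one epenthetic vowel.

2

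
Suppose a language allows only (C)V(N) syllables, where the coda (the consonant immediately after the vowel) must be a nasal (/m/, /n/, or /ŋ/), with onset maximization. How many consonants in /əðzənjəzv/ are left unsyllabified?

The consonants /ð/, /z/, /v/ cannot be parsed into a legal (C)V(N) syllable (only a nasal (/m/, /n/, or /ŋ/) is licensed in coda position; onsets are limited to one consonant).

3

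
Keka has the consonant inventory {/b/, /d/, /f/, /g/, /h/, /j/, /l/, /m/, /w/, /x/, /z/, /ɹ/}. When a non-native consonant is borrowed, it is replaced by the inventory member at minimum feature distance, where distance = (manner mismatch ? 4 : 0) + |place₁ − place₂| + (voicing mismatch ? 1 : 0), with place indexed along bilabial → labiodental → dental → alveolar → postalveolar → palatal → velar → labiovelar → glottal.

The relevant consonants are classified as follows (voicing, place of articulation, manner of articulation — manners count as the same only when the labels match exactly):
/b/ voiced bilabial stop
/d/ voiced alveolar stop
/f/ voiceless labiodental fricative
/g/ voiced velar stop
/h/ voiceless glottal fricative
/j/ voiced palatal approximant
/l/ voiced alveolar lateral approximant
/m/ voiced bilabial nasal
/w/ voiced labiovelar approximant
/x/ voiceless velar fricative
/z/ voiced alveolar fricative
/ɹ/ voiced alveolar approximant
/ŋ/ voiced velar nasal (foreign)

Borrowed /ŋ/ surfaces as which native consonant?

g

/g/ is closest: manner differs (nasal→stop, +4), place distance 0 (velar→velar), same voicing; total 4. Next closest is /j/ at distance 5.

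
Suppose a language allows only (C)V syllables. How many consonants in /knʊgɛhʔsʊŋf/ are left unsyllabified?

5

Syllabifying with onset maximization leaves /k/, /h/, /ʔ/, /ŋ/, /f/ stranded (no codas are permitted; onsets are limited to one consonant).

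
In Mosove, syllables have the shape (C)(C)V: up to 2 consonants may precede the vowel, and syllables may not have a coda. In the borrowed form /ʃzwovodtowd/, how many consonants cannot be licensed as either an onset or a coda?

The consonants /ʃ/, /w/, /d/ cannot be parsed into a legal (C)(C)V syllable (no codas are permitted; onsets may contain at most 2 consonants).

3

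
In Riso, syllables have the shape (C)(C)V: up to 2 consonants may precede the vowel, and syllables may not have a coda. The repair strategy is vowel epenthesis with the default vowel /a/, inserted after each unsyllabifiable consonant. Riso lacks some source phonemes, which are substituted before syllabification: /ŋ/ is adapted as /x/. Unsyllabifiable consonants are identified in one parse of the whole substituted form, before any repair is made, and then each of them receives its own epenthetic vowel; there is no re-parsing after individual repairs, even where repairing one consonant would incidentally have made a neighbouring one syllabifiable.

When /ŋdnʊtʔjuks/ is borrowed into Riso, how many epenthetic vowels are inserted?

After substitution the input is /xdnʊtʔjuks/.
The unsyllabifiable consonants are /x/, /t/, /k/, /s/; each receives one epenthetic vowel.

4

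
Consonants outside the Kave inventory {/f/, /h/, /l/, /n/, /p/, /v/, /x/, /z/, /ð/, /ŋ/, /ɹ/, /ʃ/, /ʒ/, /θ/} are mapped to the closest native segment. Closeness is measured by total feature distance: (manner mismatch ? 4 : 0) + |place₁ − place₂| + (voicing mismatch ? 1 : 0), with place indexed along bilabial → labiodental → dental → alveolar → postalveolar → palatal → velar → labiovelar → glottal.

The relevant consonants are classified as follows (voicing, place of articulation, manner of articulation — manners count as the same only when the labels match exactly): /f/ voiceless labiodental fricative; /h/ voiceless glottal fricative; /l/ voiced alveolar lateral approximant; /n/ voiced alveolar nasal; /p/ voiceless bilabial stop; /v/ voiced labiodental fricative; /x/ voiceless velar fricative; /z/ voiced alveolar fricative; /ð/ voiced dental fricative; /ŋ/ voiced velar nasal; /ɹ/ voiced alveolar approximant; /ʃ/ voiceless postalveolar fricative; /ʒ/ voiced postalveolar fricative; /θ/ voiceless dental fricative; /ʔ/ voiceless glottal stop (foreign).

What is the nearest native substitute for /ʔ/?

/h/ is closest: manner differs (stop→fricative, +4), place distance 0 (glottal→glottal), same voicing; total 4. Next closest is /x/ at distance 6.

h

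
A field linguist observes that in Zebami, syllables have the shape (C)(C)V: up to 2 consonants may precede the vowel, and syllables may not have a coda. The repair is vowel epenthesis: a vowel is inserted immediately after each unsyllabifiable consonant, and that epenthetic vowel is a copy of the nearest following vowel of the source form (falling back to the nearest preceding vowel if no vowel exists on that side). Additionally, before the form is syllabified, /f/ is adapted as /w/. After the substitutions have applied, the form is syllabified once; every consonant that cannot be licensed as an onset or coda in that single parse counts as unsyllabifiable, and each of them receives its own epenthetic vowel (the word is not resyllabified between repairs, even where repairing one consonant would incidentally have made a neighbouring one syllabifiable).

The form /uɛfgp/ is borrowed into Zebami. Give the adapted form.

Substitution: /f/ → /w/, giving /uɛwgp/.
Syllabifying with onset maximization leaves /w/, /g/, /p/ stranded (no codas are permitted; onsets may contain at most 2 consonants).
Epenthesis after each stranded consonant: /w/ → /wɛ/, /g/ → /gɛ/, /p/ → /pɛ/.

uɛwɛgɛpɛ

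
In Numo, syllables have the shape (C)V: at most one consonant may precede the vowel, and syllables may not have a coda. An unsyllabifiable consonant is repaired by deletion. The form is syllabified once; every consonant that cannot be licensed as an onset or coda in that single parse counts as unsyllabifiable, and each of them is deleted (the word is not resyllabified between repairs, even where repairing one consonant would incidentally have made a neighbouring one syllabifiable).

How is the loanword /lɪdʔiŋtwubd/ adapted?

lɪʔiwu

Under (C)V, the unsyllabifiable consonants are /d/, /ŋ/, /t/, /b/, /d/ (no codas are permitted; onsets are limited to one consonant).
Deletion applies to /d/, /ŋ/, /t/, /b/, /d/.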